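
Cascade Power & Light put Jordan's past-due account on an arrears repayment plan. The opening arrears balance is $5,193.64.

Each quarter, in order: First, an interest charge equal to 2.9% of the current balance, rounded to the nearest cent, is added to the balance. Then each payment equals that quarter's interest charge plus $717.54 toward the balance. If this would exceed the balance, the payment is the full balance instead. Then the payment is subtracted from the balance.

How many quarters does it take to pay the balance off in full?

# | Opening | Interest | Payment | End bal
1 | $5,193.64 | $150.62 | $868.16 | $4,476.10
2 | $4,476.10 | $129.81 | $847.35 | $3,758.56
3 | $3,758.56 | $109.00 | $826.54 | $3,041.02
4 | $3,041.02 | $88.19 | $805.73 | $2,323.48
5 | $2,323.48 | $67.38 | $784.92 | $1,605.94
6 | $1,605.94 | $46.57 | $764.11 | $888.40
7 | $888.40 | $25.76 | $743.30 | $170.86
8 | $170.86 | $4.95 | $175.81 | $0.00
Balance reaches $0.00 in quarter 8.

8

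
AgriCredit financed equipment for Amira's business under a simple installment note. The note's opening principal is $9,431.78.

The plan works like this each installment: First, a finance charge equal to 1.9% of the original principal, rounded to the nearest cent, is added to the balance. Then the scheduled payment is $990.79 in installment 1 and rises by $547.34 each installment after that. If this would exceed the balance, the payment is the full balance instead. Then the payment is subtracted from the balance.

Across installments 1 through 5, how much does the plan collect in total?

# | Opening | Interest | Payment | End bal
1 | $9,431.78 | $179.20 | $990.79 | $8,620.19
2 | $8,620.19 | $179.20 | $1,538.13 | $7,261.26
3 | $7,261.26 | $179.20 | $2,085.47 | $5,354.99
4 | $5,354.99 | $179.20 | $2,632.81 | $2,901.38
5 | $2,901.38 | $179.20 | $3,080.58 | $0.00
Total paid: $10,327.78

$10,327.78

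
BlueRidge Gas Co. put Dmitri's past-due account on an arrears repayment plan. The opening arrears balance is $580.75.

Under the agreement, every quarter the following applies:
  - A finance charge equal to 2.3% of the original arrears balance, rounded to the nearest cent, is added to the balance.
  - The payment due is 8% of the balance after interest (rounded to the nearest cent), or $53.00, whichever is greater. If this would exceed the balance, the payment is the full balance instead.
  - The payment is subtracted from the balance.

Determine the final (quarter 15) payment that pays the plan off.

$39.15

# | Opening | Interest | Payment | End bal
1 | $580.75 | $13.36 | $53.00 | $541.11
2 | $541.11 | $13.36 | $53.00 | $501.47
3 | $501.47 | $13.36 | $53.00 | $461.83
4 | $461.83 | $13.36 | $53.00 | $422.19
5 | $422.19 | $13.36 | $53.00 | $382.55
6 | $382.55 | $13.36 | $53.00 | $342.91
7 | $342.91 | $13.36 | $53.00 | $303.27
8 | $303.27 | $13.36 | $53.00 | $263.63
9 | $263.63 | $13.36 | $53.00 | $223.99
10 | $223.99 | $13.36 | $53.00 | $184.35
11 | $184.35 | $13.36 | $53.00 | $144.71
12 | $144.71 | $13.36 | $53.00 | $105.07
13 | $105.07 | $13.36 | $53.00 | $65.43
14 | $65.43 | $13.36 | $53.00 | $25.79
15 | $25.79 | $13.36 | $39.15 | $0.00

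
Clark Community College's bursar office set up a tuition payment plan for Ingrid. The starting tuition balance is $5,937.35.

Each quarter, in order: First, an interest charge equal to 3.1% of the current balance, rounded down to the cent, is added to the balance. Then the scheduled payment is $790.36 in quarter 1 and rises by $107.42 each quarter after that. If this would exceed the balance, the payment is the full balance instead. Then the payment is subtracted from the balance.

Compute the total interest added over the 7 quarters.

Quarter 1: $5,937.35 +$184.05 interest = $6,121.40; pay $790.36 → $5,331.04
Quarter 2: $5,331.04 +$165.26 interest = $5,496.30; pay $897.78 → $4,598.52
Quarter 3: $4,598.52 +$142.55 interest = $4,741.07; pay $1,005.20 → $3,735.87
Quarter 4: $3,735.87 +$115.81 interest = $3,851.68; pay $1,112.62 → $2,739.06
Quarter 5: $2,739.06 +$84.91 interest = $2,823.97; pay $1,220.04 → $1,603.93
Quarter 6: $1,603.93 +$49.72 interest = $1,653.65; pay $1,327.46 → $326.19
Quarter 7: $326.19 +$10.11 interest = $336.30; pay $336.30 → $0.00
Total interest: $184.05 + $165.26 + $142.55 + $115.81 + $84.91 + $49.72 + $10.11 = $752.41

$752.41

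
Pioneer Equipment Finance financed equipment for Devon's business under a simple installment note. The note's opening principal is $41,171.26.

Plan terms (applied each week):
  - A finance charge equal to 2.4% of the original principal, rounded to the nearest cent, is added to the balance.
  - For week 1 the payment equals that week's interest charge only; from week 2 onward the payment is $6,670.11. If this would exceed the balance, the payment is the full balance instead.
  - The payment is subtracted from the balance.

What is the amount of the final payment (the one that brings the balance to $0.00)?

Week 1: opening $41,171.26; interest $988.11 → $42,159.37; payment $988.11; balance $41,171.26
Week 2: opening $41,171.26; interest $988.11 → $42,159.37; payment $6,670.11; balance $35,489.26
Week 3: opening $35,489.26; interest $988.11 → $36,477.37; payment $6,670.11; balance $29,807.26
Week 4: opening $29,807.26; interest $988.11 → $30,795.37; payment $6,670.11; balance $24,125.26
Week 5: opening $24,125.26; interest $988.11 → $25,113.37; payment $6,670.11; balance $18,443.26
Week 6: opening $18,443.26; interest $988.11 → $19,431.37; payment $6,670.11; balance $12,761.26
Week 7: opening $12,761.26; interest $988.11 → $13,749.37; payment $6,670.11; balance $7,079.26
Week 8: opening $7,079.26; interest $988.11 → $8,067.37; payment $6,670.11; balance $1,397.26
Week 9: opening $1,397.26; interest $988.11 → $2,385.37; payment $2,385.37; balance $0.00

$2,385.37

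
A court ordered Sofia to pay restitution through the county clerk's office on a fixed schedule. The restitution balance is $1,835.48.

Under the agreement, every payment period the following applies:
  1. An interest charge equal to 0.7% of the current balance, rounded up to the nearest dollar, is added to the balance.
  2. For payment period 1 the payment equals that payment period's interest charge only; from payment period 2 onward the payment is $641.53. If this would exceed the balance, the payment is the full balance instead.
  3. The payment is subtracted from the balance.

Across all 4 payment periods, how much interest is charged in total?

$40.00

Payment period 1: $1,835.48 +$13.00 interest = $1,848.48; pay $13.00 → $1,835.48
Payment period 2: $1,835.48 +$13.00 interest = $1,848.48; pay $641.53 → $1,206.95
Payment period 3: $1,206.95 +$9.00 interest = $1,215.95; pay $641.53 → $574.42
Payment period 4: $574.42 +$5.00 interest = $579.42; pay $579.42 → $0.00
Total interest: $13.00 + $13.00 + $9.00 + $5.00 = $40.00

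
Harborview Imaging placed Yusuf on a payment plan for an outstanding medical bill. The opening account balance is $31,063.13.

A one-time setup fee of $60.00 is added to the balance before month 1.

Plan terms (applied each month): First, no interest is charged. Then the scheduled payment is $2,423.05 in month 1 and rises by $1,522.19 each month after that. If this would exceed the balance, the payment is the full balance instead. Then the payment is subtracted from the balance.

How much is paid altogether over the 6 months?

$31,123.13

Month 1: opening $31,123.13; payment $2,423.05; balance $28,700.08
Month 2: opening $28,700.08; payment $3,945.24; balance $24,754.84
Month 3: opening $24,754.84; payment $5,467.43; balance $19,287.41
Month 4: opening $19,287.41; payment $6,989.62; balance $12,297.79
Month 5: opening $12,297.79; payment $8,511.81; balance $3,785.98
Month 6: opening $3,785.98; payment $3,785.98; balance $0.00
Total paid: $31,123.13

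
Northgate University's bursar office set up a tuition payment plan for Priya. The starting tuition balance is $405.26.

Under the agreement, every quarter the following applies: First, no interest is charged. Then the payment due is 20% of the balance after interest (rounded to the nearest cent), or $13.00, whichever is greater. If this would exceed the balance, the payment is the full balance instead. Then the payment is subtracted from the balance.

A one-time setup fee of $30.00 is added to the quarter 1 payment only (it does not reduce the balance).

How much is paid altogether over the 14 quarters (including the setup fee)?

$435.26

# | Opening | Payment | Fee | End bal
1 | $405.26 | $81.05 | $30.00 | $324.21
2 | $324.21 | $64.84 | — | $259.37
3 | $259.37 | $51.87 | — | $207.50
4 | $207.50 | $41.50 | — | $166.00
5 | $166.00 | $33.20 | — | $132.80
6 | $132.80 | $26.56 | — | $106.24
7 | $106.24 | $21.25 | — | $84.99
8 | $84.99 | $17.00 | — | $67.99
9 | $67.99 | $13.60 | — | $54.39
10 | $54.39 | $13.00 | — | $41.39
11 | $41.39 | $13.00 | — | $28.39
12 | $28.39 | $13.00 | — | $15.39
13 | $15.39 | $13.00 | — | $2.39
14 | $2.39 | $2.39 | — | $0.00
Total paid: $435.26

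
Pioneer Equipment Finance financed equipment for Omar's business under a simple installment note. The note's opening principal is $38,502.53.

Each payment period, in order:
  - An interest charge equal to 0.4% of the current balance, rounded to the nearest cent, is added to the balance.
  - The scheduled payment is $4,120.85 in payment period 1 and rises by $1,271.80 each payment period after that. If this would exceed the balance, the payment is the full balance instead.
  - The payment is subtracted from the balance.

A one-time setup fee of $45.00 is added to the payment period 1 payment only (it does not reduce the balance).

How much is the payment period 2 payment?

Payment period 1: $38,502.53 +$154.01 interest = $38,656.54; pay $4,120.85 (+ $45.00 fee) → $34,535.69
Payment period 2: $34,535.69 +$138.14 interest = $34,673.83; pay $5,392.65 → $29,281.18

$5,392.65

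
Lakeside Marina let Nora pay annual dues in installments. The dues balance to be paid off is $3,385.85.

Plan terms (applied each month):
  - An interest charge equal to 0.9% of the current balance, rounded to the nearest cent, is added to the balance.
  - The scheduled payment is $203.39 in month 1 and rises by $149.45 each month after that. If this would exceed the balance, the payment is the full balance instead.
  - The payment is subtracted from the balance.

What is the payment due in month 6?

Month 1: $3,385.85 +$30.47 interest = $3,416.32; pay $203.39 → $3,212.93
Month 2: $3,212.93 +$28.92 interest = $3,241.85; pay $352.84 → $2,889.01
Month 3: $2,889.01 +$26.00 interest = $2,915.01; pay $502.29 → $2,412.72
Month 4: $2,412.72 +$21.71 interest = $2,434.43; pay $651.74 → $1,782.69
Month 5: $1,782.69 +$16.04 interest = $1,798.73; pay $801.19 → $997.54
Month 6: $997.54 +$8.98 interest = $1,006.52; pay $950.64 → $55.88

$950.64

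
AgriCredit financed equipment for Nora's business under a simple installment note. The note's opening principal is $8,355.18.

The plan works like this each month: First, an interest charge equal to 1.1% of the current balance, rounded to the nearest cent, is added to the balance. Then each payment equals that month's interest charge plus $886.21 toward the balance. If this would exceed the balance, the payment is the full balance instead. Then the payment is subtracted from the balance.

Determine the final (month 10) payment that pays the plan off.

$383.46

Month 1: $8,355.18 +$91.91 interest = $8,447.09; pay $978.12 → $7,468.97
Month 2: $7,468.97 +$82.16 interest = $7,551.13; pay $968.37 → $6,582.76
Month 3: $6,582.76 +$72.41 interest = $6,655.17; pay $958.62 → $5,696.55
Month 4: $5,696.55 +$62.66 interest = $5,759.21; pay $948.87 → $4,810.34
Month 5: $4,810.34 +$52.91 interest = $4,863.25; pay $939.12 → $3,924.13
Month 6: $3,924.13 +$43.17 interest = $3,967.30; pay $929.38 → $3,037.92
Month 7: $3,037.92 +$33.42 interest = $3,071.34; pay $919.63 → $2,151.71
Month 8: $2,151.71 +$23.67 interest = $2,175.38; pay $909.88 → $1,265.50
Month 9: $1,265.50 +$13.92 interest = $1,279.42; pay $900.13 → $379.29
Month 10: $379.29 +$4.17 interest = $383.46; pay $383.46 → $0.00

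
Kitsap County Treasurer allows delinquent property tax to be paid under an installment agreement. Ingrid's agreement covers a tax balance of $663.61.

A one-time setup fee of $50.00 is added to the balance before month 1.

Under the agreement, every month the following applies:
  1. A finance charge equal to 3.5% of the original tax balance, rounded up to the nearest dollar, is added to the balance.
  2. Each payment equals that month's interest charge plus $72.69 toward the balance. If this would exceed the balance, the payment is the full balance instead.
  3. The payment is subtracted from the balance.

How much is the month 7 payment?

$96.69

Month 1: $713.61 +$24.00 interest = $737.61; pay $96.69 → $640.92
Month 2: $640.92 +$24.00 interest = $664.92; pay $96.69 → $568.23
Month 3: $568.23 +$24.00 interest = $592.23; pay $96.69 → $495.54
Month 4: $495.54 +$24.00 interest = $519.54; pay $96.69 → $422.85
Month 5: $422.85 +$24.00 interest = $446.85; pay $96.69 → $350.16
Month 6: $350.16 +$24.00 interest = $374.16; pay $96.69 → $277.47
Month 7: $277.47 +$24.00 interest = $301.47; pay $96.69 → $204.78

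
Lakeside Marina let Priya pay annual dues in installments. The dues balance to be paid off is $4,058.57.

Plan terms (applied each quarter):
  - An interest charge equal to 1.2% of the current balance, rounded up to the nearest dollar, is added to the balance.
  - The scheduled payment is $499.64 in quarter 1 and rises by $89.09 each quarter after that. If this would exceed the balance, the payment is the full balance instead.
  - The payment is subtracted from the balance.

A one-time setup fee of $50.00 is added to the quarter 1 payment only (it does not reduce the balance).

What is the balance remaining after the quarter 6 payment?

Quarter 1: opening $4,058.57; interest $49.00 → $4,107.57; payment $499.64 (+ $50.00 fee); balance $3,607.93
Quarter 2: opening $3,607.93; interest $44.00 → $3,651.93; payment $588.73; balance $3,063.20
Quarter 3: opening $3,063.20; interest $37.00 → $3,100.20; payment $677.82; balance $2,422.38
Quarter 4: opening $2,422.38; interest $30.00 → $2,452.38; payment $766.91; balance $1,685.47
Quarter 5: opening $1,685.47; interest $21.00 → $1,706.47; payment $856.00; balance $850.47
Quarter 6: opening $850.47; interest $11.00 → $861.47; payment $861.47; balance $0.00

$0.00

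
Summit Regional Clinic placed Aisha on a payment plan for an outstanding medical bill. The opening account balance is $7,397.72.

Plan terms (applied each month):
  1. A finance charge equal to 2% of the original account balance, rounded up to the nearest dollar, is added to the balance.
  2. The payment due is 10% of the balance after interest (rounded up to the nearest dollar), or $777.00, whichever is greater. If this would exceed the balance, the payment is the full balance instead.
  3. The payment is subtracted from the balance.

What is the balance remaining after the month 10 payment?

$1,107.72

Month 1: $7,397.72 +$148.00 interest = $7,545.72; pay $777.00 → $6,768.72
Month 2: $6,768.72 +$148.00 interest = $6,916.72; pay $777.00 → $6,139.72
Month 3: $6,139.72 +$148.00 interest = $6,287.72; pay $777.00 → $5,510.72
Month 4: $5,510.72 +$148.00 interest = $5,658.72; pay $777.00 → $4,881.72
Month 5: $4,881.72 +$148.00 interest = $5,029.72; pay $777.00 → $4,252.72
Month 6: $4,252.72 +$148.00 interest = $4,400.72; pay $777.00 → $3,623.72
Month 7: $3,623.72 +$148.00 interest = $3,771.72; pay $777.00 → $2,994.72
Month 8: $2,994.72 +$148.00 interest = $3,142.72; pay $777.00 → $2,365.72
Month 9: $2,365.72 +$148.00 interest = $2,513.72; pay $777.00 → $1,736.72
Month 10: $1,736.72 +$148.00 interest = $1,884.72; pay $777.00 → $1,107.72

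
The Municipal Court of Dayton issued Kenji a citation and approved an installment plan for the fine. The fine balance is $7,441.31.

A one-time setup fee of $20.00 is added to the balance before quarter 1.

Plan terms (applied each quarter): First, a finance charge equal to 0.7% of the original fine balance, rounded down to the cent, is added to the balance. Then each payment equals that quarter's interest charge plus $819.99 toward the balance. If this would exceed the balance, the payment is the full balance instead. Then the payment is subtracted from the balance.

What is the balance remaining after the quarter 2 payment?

Quarter 1: $7,461.31 +$52.08 interest = $7,513.39; pay $872.07 → $6,641.32
Quarter 2: $6,641.32 +$52.08 interest = $6,693.40; pay $872.07 → $5,821.33

$5,821.33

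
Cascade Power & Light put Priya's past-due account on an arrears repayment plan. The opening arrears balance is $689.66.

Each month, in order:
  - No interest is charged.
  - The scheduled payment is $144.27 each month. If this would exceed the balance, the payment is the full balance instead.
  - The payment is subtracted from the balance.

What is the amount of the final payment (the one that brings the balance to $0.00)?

$112.58

Month 1: opening $689.66; payment $144.27; balance $545.39
Month 2: opening $545.39; payment $144.27; balance $401.12
Month 3: opening $401.12; payment $144.27; balance $256.85
Month 4: opening $256.85; payment $144.27; balance $112.58
Month 5: opening $112.58; payment $112.58; balance $0.00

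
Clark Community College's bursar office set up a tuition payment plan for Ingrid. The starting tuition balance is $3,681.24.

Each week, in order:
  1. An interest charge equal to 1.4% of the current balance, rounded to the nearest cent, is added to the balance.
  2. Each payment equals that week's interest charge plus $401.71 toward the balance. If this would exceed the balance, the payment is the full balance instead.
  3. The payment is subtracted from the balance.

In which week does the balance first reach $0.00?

10

Week 1: $3,681.24 +$51.54 interest = $3,732.78; pay $453.25 → $3,279.53
Week 2: $3,279.53 +$45.91 interest = $3,325.44; pay $447.62 → $2,877.82
Week 3: $2,877.82 +$40.29 interest = $2,918.11; pay $442.00 → $2,476.11
Week 4: $2,476.11 +$34.67 interest = $2,510.78; pay $436.38 → $2,074.40
Week 5: $2,074.40 +$29.04 interest = $2,103.44; pay $430.75 → $1,672.69
Week 6: $1,672.69 +$23.42 interest = $1,696.11; pay $425.13 → $1,270.98
Week 7: $1,270.98 +$17.79 interest = $1,288.77; pay $419.50 → $869.27
Week 8: $869.27 +$12.17 interest = $881.44; pay $413.88 → $467.56
Week 9: $467.56 +$6.55 interest = $474.11; pay $408.26 → $65.85
Week 10: $65.85 +$0.92 interest = $66.77; pay $66.77 → $0.00
Balance reaches $0.00 in week 10.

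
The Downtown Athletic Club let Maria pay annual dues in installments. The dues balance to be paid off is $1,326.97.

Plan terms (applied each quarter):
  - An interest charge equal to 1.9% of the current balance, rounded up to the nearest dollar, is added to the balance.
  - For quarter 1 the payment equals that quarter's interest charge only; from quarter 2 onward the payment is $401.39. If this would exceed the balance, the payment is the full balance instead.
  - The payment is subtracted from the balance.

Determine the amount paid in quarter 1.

$26.00

Quarter 1: opening $1,326.97; interest $26.00 → $1,352.97; payment $26.00; balance $1,326.97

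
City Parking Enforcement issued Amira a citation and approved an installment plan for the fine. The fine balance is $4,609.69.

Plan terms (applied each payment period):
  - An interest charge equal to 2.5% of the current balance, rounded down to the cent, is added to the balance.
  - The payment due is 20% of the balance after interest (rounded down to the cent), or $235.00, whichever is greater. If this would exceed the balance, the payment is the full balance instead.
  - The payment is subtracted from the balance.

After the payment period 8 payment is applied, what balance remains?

Payment period 1: opening $4,609.69; interest $115.24 → $4,724.93; payment $944.98; balance $3,779.95
Payment period 2: opening $3,779.95; interest $94.49 → $3,874.44; payment $774.88; balance $3,099.56
Payment period 3: opening $3,099.56; interest $77.48 → $3,177.04; payment $635.40; balance $2,541.64
Payment period 4: opening $2,541.64; interest $63.54 → $2,605.18; payment $521.03; balance $2,084.15
Payment period 5: opening $2,084.15; interest $52.10 → $2,136.25; payment $427.25; balance $1,709.00
Payment period 6: opening $1,709.00; interest $42.72 → $1,751.72; payment $350.34; balance $1,401.38
Payment period 7: opening $1,401.38; interest $35.03 → $1,436.41; payment $287.28; balance $1,149.13
Payment period 8: opening $1,149.13; interest $28.72 → $1,177.85; payment $235.57; balance $942.28

$942.28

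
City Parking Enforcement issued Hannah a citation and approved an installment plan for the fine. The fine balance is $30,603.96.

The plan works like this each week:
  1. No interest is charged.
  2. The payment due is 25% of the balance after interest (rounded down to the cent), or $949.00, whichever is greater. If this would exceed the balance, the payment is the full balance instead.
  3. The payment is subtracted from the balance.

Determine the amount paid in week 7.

# | Opening | Payment | End bal
1 | $30,603.96 | $7,650.99 | $22,952.97
2 | $22,952.97 | $5,738.24 | $17,214.73
3 | $17,214.73 | $4,303.68 | $12,911.05
4 | $12,911.05 | $3,227.76 | $9,683.29
5 | $9,683.29 | $2,420.82 | $7,262.47
6 | $7,262.47 | $1,815.61 | $5,446.86
7 | $5,446.86 | $1,361.71 | $4,085.15

$1,361.71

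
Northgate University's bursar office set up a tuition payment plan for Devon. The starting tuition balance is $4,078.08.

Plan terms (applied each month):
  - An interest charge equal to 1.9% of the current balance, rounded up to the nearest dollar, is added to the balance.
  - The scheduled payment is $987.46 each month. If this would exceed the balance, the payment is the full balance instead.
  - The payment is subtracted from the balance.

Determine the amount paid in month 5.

$342.24

Month 1: opening $4,078.08; interest $78.00 → $4,156.08; payment $987.46; balance $3,168.62
Month 2: opening $3,168.62; interest $61.00 → $3,229.62; payment $987.46; balance $2,242.16
Month 3: opening $2,242.16; interest $43.00 → $2,285.16; payment $987.46; balance $1,297.70
Month 4: opening $1,297.70; interest $25.00 → $1,322.70; payment $987.46; balance $335.24
Month 5: opening $335.24; interest $7.00 → $342.24; payment $342.24; balance $0.00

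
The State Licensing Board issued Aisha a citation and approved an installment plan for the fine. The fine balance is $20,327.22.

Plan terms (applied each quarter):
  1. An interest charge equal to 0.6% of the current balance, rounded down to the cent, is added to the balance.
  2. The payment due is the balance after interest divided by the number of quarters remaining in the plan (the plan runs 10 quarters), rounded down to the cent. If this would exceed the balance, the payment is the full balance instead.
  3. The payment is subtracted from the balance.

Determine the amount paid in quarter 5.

$2,094.44

Quarter 1: $20,327.22 +$121.96 interest = $20,449.18; pay $2,044.91 → $18,404.27
Quarter 2: $18,404.27 +$110.42 interest = $18,514.69; pay $2,057.18 → $16,457.51
Quarter 3: $16,457.51 +$98.74 interest = $16,556.25; pay $2,069.53 → $14,486.72
Quarter 4: $14,486.72 +$86.92 interest = $14,573.64; pay $2,081.94 → $12,491.70
Quarter 5: $12,491.70 +$74.95 interest = $12,566.65; pay $2,094.44 → $10,472.21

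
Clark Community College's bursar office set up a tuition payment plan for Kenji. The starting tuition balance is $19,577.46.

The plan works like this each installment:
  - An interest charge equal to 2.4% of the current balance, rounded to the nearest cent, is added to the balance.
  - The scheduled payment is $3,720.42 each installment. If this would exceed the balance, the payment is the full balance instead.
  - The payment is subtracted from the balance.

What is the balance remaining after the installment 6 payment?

# | Opening | Interest | Payment | End bal
1 | $19,577.46 | $469.86 | $3,720.42 | $16,326.90
2 | $16,326.90 | $391.85 | $3,720.42 | $12,998.33
3 | $12,998.33 | $311.96 | $3,720.42 | $9,589.87
4 | $9,589.87 | $230.16 | $3,720.42 | $6,099.61
5 | $6,099.61 | $146.39 | $3,720.42 | $2,525.58
6 | $2,525.58 | $60.61 | $2,586.19 | $0.00

$0.00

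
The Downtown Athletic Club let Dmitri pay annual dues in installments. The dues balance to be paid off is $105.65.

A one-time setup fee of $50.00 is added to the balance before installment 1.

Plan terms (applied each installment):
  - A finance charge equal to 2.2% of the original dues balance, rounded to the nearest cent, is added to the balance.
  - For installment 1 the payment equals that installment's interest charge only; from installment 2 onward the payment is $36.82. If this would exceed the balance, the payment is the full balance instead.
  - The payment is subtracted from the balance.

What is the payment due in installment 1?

Installment 1: opening $155.65; interest $2.32 → $157.97; payment $2.32; balance $155.65

$2.32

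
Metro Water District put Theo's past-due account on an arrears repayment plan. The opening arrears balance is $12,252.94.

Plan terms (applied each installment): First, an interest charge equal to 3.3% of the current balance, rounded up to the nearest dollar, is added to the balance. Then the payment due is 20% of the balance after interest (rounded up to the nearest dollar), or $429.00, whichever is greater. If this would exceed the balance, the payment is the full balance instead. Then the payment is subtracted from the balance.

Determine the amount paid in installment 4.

Installment 1: opening $12,252.94; interest $405.00 → $12,657.94; payment $2,532.00; balance $10,125.94
Installment 2: opening $10,125.94; interest $335.00 → $10,460.94; payment $2,093.00; balance $8,367.94
Installment 3: opening $8,367.94; interest $277.00 → $8,644.94; payment $1,729.00; balance $6,915.94
Installment 4: opening $6,915.94; interest $229.00 → $7,144.94; payment $1,429.00; balance $5,715.94

$1,429.00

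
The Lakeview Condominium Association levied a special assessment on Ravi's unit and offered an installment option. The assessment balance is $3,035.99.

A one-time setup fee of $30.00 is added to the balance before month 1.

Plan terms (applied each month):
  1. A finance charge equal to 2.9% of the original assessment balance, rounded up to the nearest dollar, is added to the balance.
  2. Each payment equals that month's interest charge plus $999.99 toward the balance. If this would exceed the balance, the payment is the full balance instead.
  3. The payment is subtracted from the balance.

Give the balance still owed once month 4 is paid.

Month 1: $3,065.99 +$89.00 interest = $3,154.99; pay $1,088.99 → $2,066.00
Month 2: $2,066.00 +$89.00 interest = $2,155.00; pay $1,088.99 → $1,066.01
Month 3: $1,066.01 +$89.00 interest = $1,155.01; pay $1,088.99 → $66.02
Month 4: $66.02 +$89.00 interest = $155.02; pay $155.02 → $0.00

$0.00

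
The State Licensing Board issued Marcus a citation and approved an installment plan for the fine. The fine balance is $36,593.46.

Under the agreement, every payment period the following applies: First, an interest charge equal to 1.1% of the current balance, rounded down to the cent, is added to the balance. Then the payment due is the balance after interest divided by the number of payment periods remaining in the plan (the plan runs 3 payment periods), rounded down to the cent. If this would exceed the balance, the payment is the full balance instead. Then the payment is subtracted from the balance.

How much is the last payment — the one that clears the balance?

$12,604.79

# | Opening | Interest | Payment | End bal
1 | $36,593.46 | $402.52 | $12,331.99 | $24,663.99
2 | $24,663.99 | $271.30 | $12,467.64 | $12,467.65
3 | $12,467.65 | $137.14 | $12,604.79 | $0.00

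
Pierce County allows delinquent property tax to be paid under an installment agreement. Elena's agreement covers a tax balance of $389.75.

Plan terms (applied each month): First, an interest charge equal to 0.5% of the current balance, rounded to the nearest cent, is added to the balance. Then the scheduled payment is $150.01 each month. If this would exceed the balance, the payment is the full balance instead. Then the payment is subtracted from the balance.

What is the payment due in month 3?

Month 1: $389.75 +$1.95 interest = $391.70; pay $150.01 → $241.69
Month 2: $241.69 +$1.21 interest = $242.90; pay $150.01 → $92.89
Month 3: $92.89 +$0.46 interest = $93.35; pay $93.35 → $0.00

$93.35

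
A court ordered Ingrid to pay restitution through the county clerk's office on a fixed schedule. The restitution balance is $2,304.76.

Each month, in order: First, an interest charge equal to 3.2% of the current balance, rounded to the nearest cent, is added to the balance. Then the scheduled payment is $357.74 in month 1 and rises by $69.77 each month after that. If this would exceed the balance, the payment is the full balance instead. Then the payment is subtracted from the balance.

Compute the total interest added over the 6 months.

$254.50

Month 1: $2,304.76 +$73.75 interest = $2,378.51; pay $357.74 → $2,020.77
Month 2: $2,020.77 +$64.66 interest = $2,085.43; pay $427.51 → $1,657.92
Month 3: $1,657.92 +$53.05 interest = $1,710.97; pay $497.28 → $1,213.69
Month 4: $1,213.69 +$38.84 interest = $1,252.53; pay $567.05 → $685.48
Month 5: $685.48 +$21.94 interest = $707.42; pay $636.82 → $70.60
Month 6: $70.60 +$2.26 interest = $72.86; pay $72.86 → $0.00
Total interest: $73.75 + $64.66 + $53.05 + $38.84 + $21.94 + $2.26 = $254.50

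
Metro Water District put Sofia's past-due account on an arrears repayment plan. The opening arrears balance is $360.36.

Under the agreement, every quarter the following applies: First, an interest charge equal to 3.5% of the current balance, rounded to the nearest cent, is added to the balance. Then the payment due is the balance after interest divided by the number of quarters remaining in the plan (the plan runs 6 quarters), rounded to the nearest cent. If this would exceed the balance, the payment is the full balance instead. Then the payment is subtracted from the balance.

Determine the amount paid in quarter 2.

Quarter 1: opening $360.36; interest $12.61 → $372.97; payment $62.16; balance $310.81
Quarter 2: opening $310.81; interest $10.88 → $321.69; payment $64.34; balance $257.35

$64.34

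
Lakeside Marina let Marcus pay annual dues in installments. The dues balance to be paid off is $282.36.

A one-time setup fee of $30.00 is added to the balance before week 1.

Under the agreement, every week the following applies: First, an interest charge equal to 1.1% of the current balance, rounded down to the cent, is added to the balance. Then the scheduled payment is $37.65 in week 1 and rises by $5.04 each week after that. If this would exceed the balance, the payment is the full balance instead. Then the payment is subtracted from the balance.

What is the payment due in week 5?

Week 1: $312.36 +$3.43 interest = $315.79; pay $37.65 → $278.14
Week 2: $278.14 +$3.05 interest = $281.19; pay $42.69 → $238.50
Week 3: $238.50 +$2.62 interest = $241.12; pay $47.73 → $193.39
Week 4: $193.39 +$2.12 interest = $195.51; pay $52.77 → $142.74
Week 5: $142.74 +$1.57 interest = $144.31; pay $57.81 → $86.50

$57.81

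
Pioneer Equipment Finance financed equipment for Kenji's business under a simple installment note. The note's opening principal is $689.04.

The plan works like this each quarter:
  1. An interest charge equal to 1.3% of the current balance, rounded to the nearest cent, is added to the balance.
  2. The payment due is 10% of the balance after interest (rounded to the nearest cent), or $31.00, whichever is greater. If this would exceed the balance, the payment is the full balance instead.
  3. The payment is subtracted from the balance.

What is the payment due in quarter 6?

$43.97

# | Opening | Interest | Payment | End bal
1 | $689.04 | $8.96 | $69.80 | $628.20
2 | $628.20 | $8.17 | $63.64 | $572.73
3 | $572.73 | $7.45 | $58.02 | $522.16
4 | $522.16 | $6.79 | $52.90 | $476.05
5 | $476.05 | $6.19 | $48.22 | $434.02
6 | $434.02 | $5.64 | $43.97 | $395.69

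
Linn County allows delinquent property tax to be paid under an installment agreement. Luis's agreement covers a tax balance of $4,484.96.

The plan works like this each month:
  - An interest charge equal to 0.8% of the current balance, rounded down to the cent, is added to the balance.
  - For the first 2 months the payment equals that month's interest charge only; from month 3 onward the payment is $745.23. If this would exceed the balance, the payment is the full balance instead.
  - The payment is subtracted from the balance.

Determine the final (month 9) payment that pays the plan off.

$143.92

Month 1: opening $4,484.96; interest $35.87 → $4,520.83; payment $35.87; balance $4,484.96
Month 2: opening $4,484.96; interest $35.87 → $4,520.83; payment $35.87; balance $4,484.96
Month 3: opening $4,484.96; interest $35.87 → $4,520.83; payment $745.23; balance $3,775.60
Month 4: opening $3,775.60; interest $30.20 → $3,805.80; payment $745.23; balance $3,060.57
Month 5: opening $3,060.57; interest $24.48 → $3,085.05; payment $745.23; balance $2,339.82
Month 6: opening $2,339.82; interest $18.71 → $2,358.53; payment $745.23; balance $1,613.30
Month 7: opening $1,613.30; interest $12.90 → $1,626.20; payment $745.23; balance $880.97
Month 8: opening $880.97; interest $7.04 → $888.01; payment $745.23; balance $142.78
Month 9: opening $142.78; interest $1.14 → $143.92; payment $143.92; balance $0.00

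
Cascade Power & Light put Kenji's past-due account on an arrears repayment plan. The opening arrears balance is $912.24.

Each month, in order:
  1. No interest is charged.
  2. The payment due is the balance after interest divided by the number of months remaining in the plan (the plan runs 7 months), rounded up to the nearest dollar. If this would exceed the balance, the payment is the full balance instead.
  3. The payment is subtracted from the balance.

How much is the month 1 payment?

$131.00

Month 1: $912.24 − $131.00 → $781.24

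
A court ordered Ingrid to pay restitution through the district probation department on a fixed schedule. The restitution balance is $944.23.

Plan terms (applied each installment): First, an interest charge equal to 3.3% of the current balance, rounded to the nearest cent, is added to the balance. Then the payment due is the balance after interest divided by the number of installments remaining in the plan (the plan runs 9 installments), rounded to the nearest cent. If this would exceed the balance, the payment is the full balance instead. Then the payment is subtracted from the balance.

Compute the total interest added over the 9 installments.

$170.33

Installment 1: $944.23 +$31.16 interest = $975.39; pay $108.38 → $867.01
Installment 2: $867.01 +$28.61 interest = $895.62; pay $111.95 → $783.67
Installment 3: $783.67 +$25.86 interest = $809.53; pay $115.65 → $693.88
Installment 4: $693.88 +$22.90 interest = $716.78; pay $119.46 → $597.32
Installment 5: $597.32 +$19.71 interest = $617.03; pay $123.41 → $493.62
Installment 6: $493.62 +$16.29 interest = $509.91; pay $127.48 → $382.43
Installment 7: $382.43 +$12.62 interest = $395.05; pay $131.68 → $263.37
Installment 8: $263.37 +$8.69 interest = $272.06; pay $136.03 → $136.03
Installment 9: $136.03 +$4.49 interest = $140.52; pay $140.52 → $0.00
Total interest: $31.16 + $28.61 + $25.86 + $22.90 + $19.71 + $16.29 + $12.62 + $8.69 + $4.49 = $170.33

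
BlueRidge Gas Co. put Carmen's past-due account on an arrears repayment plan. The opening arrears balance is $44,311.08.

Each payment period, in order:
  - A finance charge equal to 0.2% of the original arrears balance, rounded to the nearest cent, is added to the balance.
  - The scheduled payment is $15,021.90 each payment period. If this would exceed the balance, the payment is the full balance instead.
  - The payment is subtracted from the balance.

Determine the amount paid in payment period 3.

# | Opening | Interest | Payment | End bal
1 | $44,311.08 | $88.62 | $15,021.90 | $29,377.80
2 | $29,377.80 | $88.62 | $15,021.90 | $14,444.52
3 | $14,444.52 | $88.62 | $14,533.14 | $0.00

$14,533.14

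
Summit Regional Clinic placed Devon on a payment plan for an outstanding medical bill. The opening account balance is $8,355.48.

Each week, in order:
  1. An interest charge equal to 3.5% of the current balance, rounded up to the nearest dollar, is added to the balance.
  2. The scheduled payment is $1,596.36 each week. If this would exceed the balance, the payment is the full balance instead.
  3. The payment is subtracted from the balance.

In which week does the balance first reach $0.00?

Week 1: opening $8,355.48; interest $293.00 → $8,648.48; payment $1,596.36; balance $7,052.12
Week 2: opening $7,052.12; interest $247.00 → $7,299.12; payment $1,596.36; balance $5,702.76
Week 3: opening $5,702.76; interest $200.00 → $5,902.76; payment $1,596.36; balance $4,306.40
Week 4: opening $4,306.40; interest $151.00 → $4,457.40; payment $1,596.36; balance $2,861.04
Week 5: opening $2,861.04; interest $101.00 → $2,962.04; payment $1,596.36; balance $1,365.68
Week 6: opening $1,365.68; interest $48.00 → $1,413.68; payment $1,413.68; balance $0.00
Balance reaches $0.00 in week 6.

6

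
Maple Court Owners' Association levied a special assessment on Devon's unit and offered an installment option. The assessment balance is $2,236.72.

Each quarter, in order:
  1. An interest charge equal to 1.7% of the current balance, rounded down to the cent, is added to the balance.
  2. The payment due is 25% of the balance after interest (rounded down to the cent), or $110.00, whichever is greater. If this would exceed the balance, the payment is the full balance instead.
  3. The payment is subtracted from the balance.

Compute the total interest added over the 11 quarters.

$148.24

# | Opening | Interest | Payment | End bal
1 | $2,236.72 | $38.02 | $568.68 | $1,706.06
2 | $1,706.06 | $29.00 | $433.76 | $1,301.30
3 | $1,301.30 | $22.12 | $330.85 | $992.57
4 | $992.57 | $16.87 | $252.36 | $757.08
5 | $757.08 | $12.87 | $192.48 | $577.47
6 | $577.47 | $9.81 | $146.82 | $440.46
7 | $440.46 | $7.48 | $111.98 | $335.96
8 | $335.96 | $5.71 | $110.00 | $231.67
9 | $231.67 | $3.93 | $110.00 | $125.60
10 | $125.60 | $2.13 | $110.00 | $17.73
11 | $17.73 | $0.30 | $18.03 | $0.00
Total interest: $38.02 + $29.00 + $22.12 + $16.87 + $12.87 + $9.81 + $7.48 + $5.71 + $3.93 + $2.13 + $0.30 = $148.24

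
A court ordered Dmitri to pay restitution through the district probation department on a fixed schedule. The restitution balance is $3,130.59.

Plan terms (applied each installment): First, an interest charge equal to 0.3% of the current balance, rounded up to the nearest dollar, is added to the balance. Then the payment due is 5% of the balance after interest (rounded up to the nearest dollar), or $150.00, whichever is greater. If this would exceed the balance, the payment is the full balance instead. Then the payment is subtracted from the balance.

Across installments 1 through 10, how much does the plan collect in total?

Installment 1: opening $3,130.59; interest $10.00 → $3,140.59; payment $158.00; balance $2,982.59
Installment 2: opening $2,982.59; interest $9.00 → $2,991.59; payment $150.00; balance $2,841.59
Installment 3: opening $2,841.59; interest $9.00 → $2,850.59; payment $150.00; balance $2,700.59
Installment 4: opening $2,700.59; interest $9.00 → $2,709.59; payment $150.00; balance $2,559.59
Installment 5: opening $2,559.59; interest $8.00 → $2,567.59; payment $150.00; balance $2,417.59
Installment 6: opening $2,417.59; interest $8.00 → $2,425.59; payment $150.00; balance $2,275.59
Installment 7: opening $2,275.59; interest $7.00 → $2,282.59; payment $150.00; balance $2,132.59
Installment 8: opening $2,132.59; interest $7.00 → $2,139.59; payment $150.00; balance $1,989.59
Installment 9: opening $1,989.59; interest $6.00 → $1,995.59; payment $150.00; balance $1,845.59
Installment 10: opening $1,845.59; interest $6.00 → $1,851.59; payment $150.00; balance $1,701.59
Total paid: $1,508.00

$1,508.00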